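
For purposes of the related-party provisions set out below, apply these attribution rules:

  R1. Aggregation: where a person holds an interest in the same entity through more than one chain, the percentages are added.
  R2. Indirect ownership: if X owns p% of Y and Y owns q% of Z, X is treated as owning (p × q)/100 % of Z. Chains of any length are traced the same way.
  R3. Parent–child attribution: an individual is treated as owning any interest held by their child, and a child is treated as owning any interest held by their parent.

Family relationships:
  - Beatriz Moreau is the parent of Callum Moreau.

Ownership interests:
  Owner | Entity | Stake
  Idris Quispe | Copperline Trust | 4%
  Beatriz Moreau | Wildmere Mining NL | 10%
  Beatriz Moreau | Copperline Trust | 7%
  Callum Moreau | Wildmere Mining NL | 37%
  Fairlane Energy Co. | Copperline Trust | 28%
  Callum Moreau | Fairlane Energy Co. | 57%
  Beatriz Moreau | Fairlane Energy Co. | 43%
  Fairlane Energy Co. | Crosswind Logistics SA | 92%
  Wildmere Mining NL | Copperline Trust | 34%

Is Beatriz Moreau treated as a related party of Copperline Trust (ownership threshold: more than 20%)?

By parent–child attribution (R3), Beatriz Moreau is treated as also owning Callum Moreau's interest in Wildmere Mining NL, giving 10% + 37% = 47%.
By parent–child attribution (R3), Beatriz Moreau is treated as also owning Callum Moreau's interest in Fairlane Energy Co, giving 43% + 57% = 100%.
Chain via Wildmere Mining NL (R2): 47% × 34% = 15.98% of Copperline Trust.
Chain via Fairlane Energy Co. (R2): 100% × 28% = 28% of Copperline Trust.
Direct interest in Copperline Trust: 7%.
Aggregating (R1): 15.98% + 28% + 7% = 50.98%.
50.98% exceeds the 20% threshold, so Beatriz is a related party to Copperline Trust.

Yes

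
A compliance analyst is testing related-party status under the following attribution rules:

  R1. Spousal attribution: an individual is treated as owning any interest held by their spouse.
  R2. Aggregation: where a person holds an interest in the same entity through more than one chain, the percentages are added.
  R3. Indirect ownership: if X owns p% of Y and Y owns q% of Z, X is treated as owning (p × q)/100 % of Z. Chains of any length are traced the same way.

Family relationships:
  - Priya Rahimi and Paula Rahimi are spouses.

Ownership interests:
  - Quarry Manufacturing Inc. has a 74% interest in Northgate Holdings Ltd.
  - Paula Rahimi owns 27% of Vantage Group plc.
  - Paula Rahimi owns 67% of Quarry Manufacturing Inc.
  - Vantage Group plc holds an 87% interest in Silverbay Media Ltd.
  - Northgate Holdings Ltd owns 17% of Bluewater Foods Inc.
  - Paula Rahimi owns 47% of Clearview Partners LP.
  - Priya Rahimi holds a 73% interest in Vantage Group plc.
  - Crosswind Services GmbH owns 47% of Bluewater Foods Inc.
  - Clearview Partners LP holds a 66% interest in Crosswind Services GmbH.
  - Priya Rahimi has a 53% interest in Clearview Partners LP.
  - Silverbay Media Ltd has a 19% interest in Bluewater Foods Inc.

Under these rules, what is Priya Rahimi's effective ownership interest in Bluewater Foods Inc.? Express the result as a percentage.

55.9786%

By spousal attribution (R1), Priya Rahimi is treated as also owning Paula Rahimi's interest in Clearview Partners LP, giving 53% + 47% = 100%.
By spousal attribution (R1), Priya Rahimi is treated as also owning Paula Rahimi's interest in Vantage Group plc, giving 73% + 27% = 100%.
By spousal attribution (R1), Priya Rahimi is treated as owning Paula Rahimi's 67% interest in Quarry Manufacturing Inc.
Chain via Clearview Partners LP → Crosswind Services GmbH (R3): 100% × 66% × 47% = 31.02% of Bluewater Foods Inc.
Chain via Vantage Group plc → Silverbay Media Ltd (R3): 100% × 87% × 19% = 16.53% of Bluewater Foods Inc.
Chain via Quarry Manufacturing Inc. → Northgate Holdings Ltd (R3): 67% × 74% × 17% = 8.4286% of Bluewater Foods Inc.
Aggregating (R2): 31.02% + 16.53% + 8.4286% = 55.9786%.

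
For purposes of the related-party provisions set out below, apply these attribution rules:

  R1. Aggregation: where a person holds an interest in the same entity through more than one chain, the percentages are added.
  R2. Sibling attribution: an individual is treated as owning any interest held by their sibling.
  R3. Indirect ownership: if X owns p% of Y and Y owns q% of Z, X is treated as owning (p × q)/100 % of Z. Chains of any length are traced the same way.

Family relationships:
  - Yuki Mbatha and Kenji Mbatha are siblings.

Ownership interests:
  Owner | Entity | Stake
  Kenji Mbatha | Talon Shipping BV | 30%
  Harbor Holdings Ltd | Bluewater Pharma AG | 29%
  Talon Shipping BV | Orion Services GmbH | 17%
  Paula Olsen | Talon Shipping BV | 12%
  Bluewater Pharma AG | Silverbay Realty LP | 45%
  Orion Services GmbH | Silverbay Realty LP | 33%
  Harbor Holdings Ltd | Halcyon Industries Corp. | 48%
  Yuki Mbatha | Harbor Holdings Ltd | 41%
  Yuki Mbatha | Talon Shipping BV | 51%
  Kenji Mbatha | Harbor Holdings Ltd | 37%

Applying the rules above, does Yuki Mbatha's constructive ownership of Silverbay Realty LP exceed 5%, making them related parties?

By sibling attribution (R2), Yuki Mbatha is treated as also owning Kenji Mbatha's interest in Harbor Holdings Ltd, giving 41% + 37% = 78%.
By sibling attribution (R2), Yuki Mbatha is treated as also owning Kenji Mbatha's interest in Talon Shipping BV, giving 51% + 30% = 81%.
Chain via Harbor Holdings Ltd → Bluewater Pharma AG (R3): 78% × 29% × 45% = 10.179% of Silverbay Realty LP.
Chain via Talon Shipping BV → Orion Services GmbH (R3): 81% × 17% × 33% = 4.5441% of Silverbay Realty LP.
Aggregating (R1): 10.179% + 4.5441% = 14.7231%.
14.7231% exceeds the 5% threshold, so Yuki is a related party to Silverbay Realty LP.

Yes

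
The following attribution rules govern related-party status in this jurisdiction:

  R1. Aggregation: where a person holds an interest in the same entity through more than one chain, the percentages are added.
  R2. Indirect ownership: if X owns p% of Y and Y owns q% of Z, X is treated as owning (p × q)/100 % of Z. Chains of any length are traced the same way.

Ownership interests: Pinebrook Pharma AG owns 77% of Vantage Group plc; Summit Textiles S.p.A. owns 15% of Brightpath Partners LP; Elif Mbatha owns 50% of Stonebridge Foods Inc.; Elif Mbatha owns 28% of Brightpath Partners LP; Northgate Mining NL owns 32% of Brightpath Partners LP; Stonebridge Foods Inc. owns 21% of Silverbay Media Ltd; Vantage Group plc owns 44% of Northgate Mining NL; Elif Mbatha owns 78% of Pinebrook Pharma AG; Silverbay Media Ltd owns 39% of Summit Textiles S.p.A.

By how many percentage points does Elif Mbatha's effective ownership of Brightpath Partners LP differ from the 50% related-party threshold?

12.929302

Chain via Pinebrook Pharma AG → Vantage Group plc → Northgate Mining NL (R2): 78% × 77% × 44% × 32% = 8.456448% of Brightpath Partners LP.
Chain via Stonebridge Foods Inc. → Silverbay Media Ltd → Summit Textiles S.p.A. (R2): 50% × 21% × 39% × 15% = 0.61425% of Brightpath Partners LP.
Direct interest in Brightpath Partners LP: 28%.
Aggregating (R1): 8.456448% + 0.61425% + 28% = 37.070698%.
37.070698% falls short of the 50% threshold by 12.929302 percentage points.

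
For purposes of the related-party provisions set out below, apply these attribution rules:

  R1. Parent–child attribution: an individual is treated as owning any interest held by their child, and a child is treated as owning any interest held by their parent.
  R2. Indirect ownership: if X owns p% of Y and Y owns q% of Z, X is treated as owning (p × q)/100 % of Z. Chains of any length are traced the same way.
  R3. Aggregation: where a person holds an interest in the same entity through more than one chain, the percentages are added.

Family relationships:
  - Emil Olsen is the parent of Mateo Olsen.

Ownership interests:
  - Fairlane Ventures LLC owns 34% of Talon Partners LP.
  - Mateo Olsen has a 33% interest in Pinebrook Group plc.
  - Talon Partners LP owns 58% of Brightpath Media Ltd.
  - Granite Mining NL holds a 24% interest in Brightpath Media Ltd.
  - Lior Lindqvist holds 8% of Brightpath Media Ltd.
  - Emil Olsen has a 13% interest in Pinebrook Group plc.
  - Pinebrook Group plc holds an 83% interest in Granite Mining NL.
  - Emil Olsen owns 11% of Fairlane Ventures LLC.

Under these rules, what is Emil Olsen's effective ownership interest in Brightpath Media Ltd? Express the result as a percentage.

By parent–child attribution (R1), Emil Olsen is treated as also owning Mateo Olsen's interest in Pinebrook Group plc, giving 13% + 33% = 46%.
Chain via Pinebrook Group plc → Granite Mining NL (R2): 46% × 83% × 24% = 9.1632% of Brightpath Media Ltd.
Chain via Fairlane Ventures LLC → Talon Partners LP (R2): 11% × 34% × 58% = 2.1692% of Brightpath Media Ltd.
Aggregating (R3): 9.1632% + 2.1692% = 11.3324%.

11.3324%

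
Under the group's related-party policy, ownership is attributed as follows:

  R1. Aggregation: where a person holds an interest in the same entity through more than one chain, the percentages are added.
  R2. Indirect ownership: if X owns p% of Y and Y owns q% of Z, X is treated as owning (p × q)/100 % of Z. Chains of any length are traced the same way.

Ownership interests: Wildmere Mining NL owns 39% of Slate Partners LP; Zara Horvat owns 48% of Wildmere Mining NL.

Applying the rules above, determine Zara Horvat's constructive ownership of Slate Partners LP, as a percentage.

18.72%

Chain via Wildmere Mining NL (R2): 48% × 39% = 18.72% of Slate Partners LP.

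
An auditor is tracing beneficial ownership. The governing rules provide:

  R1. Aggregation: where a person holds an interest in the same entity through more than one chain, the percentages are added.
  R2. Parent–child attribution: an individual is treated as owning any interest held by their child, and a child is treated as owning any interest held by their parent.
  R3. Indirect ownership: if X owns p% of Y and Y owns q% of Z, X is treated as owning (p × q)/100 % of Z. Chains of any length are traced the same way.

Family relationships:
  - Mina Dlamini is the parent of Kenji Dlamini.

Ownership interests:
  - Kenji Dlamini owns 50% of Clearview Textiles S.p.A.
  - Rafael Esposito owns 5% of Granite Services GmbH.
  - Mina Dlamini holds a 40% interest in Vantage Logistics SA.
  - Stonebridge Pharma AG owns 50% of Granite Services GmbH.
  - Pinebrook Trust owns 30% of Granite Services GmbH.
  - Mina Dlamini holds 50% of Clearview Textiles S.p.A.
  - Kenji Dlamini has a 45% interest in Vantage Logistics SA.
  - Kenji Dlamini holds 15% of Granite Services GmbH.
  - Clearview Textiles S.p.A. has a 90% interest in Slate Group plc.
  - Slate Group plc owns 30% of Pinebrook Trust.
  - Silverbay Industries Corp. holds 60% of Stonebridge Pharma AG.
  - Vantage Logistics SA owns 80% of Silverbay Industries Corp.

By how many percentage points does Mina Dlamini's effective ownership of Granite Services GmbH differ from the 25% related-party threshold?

18.5

By parent–child attribution (R2), Mina Dlamini is treated as also owning Kenji Dlamini's interest in Vantage Logistics SA, giving 40% + 45% = 85%.
By parent–child attribution (R2), Mina Dlamini is treated as also owning Kenji Dlamini's interest in Clearview Textiles S.p.A, giving 50% + 50% = 100%.
By parent–child attribution (R2), Mina Dlamini is treated as owning Kenji Dlamini's 15% interest in Granite Services GmbH.
Chain via Vantage Logistics SA → Silverbay Industries Corp. → Stonebridge Pharma AG (R3): 85% × 80% × 60% × 50% = 20.4% of Granite Services GmbH.
Chain via Clearview Textiles S.p.A. → Slate Group plc → Pinebrook Trust (R3): 100% × 90% × 30% × 30% = 8.1% of Granite Services GmbH.
Direct interest in Granite Services GmbH: 15%.
Aggregating (R1): 20.4% + 8.1% + 15% = 43.5%.
43.5% exceeds the 25% threshold by 18.5 percentage points.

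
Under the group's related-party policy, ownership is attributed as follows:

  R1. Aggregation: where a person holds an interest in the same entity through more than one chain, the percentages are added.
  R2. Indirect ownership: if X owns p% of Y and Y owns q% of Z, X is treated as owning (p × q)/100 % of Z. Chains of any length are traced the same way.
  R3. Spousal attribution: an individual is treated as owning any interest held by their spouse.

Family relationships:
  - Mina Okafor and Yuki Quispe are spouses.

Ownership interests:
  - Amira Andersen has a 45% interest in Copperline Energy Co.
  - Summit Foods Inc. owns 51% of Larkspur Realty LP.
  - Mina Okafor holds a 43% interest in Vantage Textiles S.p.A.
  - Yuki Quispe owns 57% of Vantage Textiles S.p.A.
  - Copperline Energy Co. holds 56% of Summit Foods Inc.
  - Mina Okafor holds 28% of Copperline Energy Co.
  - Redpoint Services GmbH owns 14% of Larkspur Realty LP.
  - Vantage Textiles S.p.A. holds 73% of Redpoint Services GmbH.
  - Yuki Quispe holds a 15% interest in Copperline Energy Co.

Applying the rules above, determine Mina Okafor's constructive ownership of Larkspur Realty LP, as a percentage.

By spousal attribution (R3), Mina Okafor is treated as also owning Yuki Quispe's interest in Copperline Energy Co, giving 28% + 15% = 43%.
By spousal attribution (R3), Mina Okafor is treated as also owning Yuki Quispe's interest in Vantage Textiles S.p.A, giving 43% + 57% = 100%.
Chain via Copperline Energy Co. → Summit Foods Inc. (R2): 43% × 56% × 51% = 12.2808% of Larkspur Realty LP.
Chain via Vantage Textiles S.p.A. → Redpoint Services GmbH (R2): 100% × 73% × 14% = 10.22% of Larkspur Realty LP.
Aggregating (R1): 12.2808% + 10.22% = 22.5008%.

22.5008%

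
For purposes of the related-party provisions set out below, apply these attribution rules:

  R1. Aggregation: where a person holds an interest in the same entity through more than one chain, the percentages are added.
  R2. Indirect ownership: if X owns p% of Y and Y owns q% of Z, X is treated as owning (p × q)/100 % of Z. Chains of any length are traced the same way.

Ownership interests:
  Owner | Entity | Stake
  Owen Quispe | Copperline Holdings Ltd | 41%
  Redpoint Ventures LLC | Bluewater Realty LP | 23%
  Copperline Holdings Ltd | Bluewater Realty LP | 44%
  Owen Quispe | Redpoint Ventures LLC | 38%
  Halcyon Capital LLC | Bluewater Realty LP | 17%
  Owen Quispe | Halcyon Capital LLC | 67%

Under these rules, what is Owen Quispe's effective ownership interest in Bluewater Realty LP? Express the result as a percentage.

38.17%

Chain via Copperline Holdings Ltd (R2): 41% × 44% = 18.04% of Bluewater Realty LP.
Chain via Redpoint Ventures LLC (R2): 38% × 23% = 8.74% of Bluewater Realty LP.
Chain via Halcyon Capital LLC (R2): 67% × 17% = 11.39% of Bluewater Realty LP.
Aggregating (R1): 18.04% + 8.74% + 11.39% = 38.17%.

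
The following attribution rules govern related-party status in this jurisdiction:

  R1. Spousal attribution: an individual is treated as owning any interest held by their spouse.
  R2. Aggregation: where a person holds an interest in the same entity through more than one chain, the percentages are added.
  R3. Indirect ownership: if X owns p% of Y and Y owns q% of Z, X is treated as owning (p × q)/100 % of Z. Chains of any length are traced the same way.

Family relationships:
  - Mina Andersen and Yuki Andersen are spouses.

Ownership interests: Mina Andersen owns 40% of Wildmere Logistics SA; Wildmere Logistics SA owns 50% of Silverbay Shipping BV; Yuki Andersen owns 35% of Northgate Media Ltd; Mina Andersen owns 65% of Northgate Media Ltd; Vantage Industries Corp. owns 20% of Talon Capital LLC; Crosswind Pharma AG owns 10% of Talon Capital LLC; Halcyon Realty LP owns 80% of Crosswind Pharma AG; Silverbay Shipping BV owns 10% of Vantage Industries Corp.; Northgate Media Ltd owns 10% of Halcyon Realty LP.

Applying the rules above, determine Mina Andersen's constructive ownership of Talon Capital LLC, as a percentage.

By spousal attribution (R1), Mina Andersen is treated as also owning Yuki Andersen's interest in Northgate Media Ltd, giving 65% + 35% = 100%.
Chain via Northgate Media Ltd → Halcyon Realty LP → Crosswind Pharma AG (R3): 100% × 10% × 80% × 10% = 0.8% of Talon Capital LLC.
Chain via Wildmere Logistics SA → Silverbay Shipping BV → Vantage Industries Corp. (R3): 40% × 50% × 10% × 20% = 0.4% of Talon Capital LLC.
Aggregating (R2): 0.8% + 0.4% = 1.2%.

1.2%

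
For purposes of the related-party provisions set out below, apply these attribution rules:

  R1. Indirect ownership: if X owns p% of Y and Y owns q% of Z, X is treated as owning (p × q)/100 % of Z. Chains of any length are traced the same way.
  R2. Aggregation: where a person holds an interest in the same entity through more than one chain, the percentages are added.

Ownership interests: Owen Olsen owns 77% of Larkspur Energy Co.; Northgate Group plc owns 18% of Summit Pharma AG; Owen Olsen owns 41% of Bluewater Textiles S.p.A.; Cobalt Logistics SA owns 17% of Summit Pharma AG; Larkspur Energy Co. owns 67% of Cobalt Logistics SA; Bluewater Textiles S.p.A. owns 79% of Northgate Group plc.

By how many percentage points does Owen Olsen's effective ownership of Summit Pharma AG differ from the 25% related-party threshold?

10.3995

Chain via Bluewater Textiles S.p.A. → Northgate Group plc (R1): 41% × 79% × 18% = 5.8302% of Summit Pharma AG.
Chain via Larkspur Energy Co. → Cobalt Logistics SA (R1): 77% × 67% × 17% = 8.7703% of Summit Pharma AG.
Aggregating (R2): 5.8302% + 8.7703% = 14.6005%.
14.6005% falls short of the 25% threshold by 10.3995 percentage points.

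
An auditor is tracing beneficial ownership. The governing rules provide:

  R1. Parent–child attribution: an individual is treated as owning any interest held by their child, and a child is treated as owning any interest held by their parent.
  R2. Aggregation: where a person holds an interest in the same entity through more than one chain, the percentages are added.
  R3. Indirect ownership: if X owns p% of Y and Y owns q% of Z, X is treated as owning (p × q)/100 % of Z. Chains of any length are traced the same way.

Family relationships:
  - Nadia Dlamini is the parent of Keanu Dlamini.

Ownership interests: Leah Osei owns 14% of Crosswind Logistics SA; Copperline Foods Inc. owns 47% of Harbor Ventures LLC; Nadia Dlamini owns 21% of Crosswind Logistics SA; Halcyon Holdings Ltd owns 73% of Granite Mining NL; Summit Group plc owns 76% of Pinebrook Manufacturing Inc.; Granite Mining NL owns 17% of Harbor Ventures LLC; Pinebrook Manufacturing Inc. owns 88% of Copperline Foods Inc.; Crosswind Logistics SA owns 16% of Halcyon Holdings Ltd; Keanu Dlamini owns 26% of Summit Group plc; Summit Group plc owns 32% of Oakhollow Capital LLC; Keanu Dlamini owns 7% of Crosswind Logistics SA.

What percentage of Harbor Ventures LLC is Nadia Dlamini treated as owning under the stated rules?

8.728704%

By parent–child attribution (R1), Nadia Dlamini is treated as also owning Keanu Dlamini's interest in Crosswind Logistics SA, giving 21% + 7% = 28%.
By parent–child attribution (R1), Nadia Dlamini is treated as owning Keanu Dlamini's 26% interest in Summit Group plc.
Chain via Crosswind Logistics SA → Halcyon Holdings Ltd → Granite Mining NL (R3): 28% × 16% × 73% × 17% = 0.555968% of Harbor Ventures LLC.
Chain via Summit Group plc → Pinebrook Manufacturing Inc. → Copperline Foods Inc. (R3): 26% × 76% × 88% × 47% = 8.172736% of Harbor Ventures LLC.
Aggregating (R2): 0.555968% + 8.172736% = 8.728704%.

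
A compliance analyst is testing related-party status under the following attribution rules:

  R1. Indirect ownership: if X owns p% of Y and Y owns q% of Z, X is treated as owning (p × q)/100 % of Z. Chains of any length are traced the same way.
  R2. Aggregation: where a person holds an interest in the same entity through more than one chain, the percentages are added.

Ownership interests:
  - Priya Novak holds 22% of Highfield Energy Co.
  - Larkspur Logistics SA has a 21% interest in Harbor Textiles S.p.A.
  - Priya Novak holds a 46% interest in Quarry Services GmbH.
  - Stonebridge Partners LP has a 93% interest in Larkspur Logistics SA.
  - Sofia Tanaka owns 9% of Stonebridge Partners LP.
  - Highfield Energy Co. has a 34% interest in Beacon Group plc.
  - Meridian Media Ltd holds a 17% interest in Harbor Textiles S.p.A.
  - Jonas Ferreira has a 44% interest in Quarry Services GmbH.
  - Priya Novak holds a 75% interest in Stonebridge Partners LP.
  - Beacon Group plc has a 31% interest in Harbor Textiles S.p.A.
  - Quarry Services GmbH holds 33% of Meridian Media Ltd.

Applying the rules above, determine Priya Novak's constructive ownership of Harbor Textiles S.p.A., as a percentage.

19.5469%

Chain via Quarry Services GmbH → Meridian Media Ltd (R1): 46% × 33% × 17% = 2.5806% of Harbor Textiles S.p.A.
Chain via Highfield Energy Co. → Beacon Group plc (R1): 22% × 34% × 31% = 2.3188% of Harbor Textiles S.p.A.
Chain via Stonebridge Partners LP → Larkspur Logistics SA (R1): 75% × 93% × 21% = 14.6475% of Harbor Textiles S.p.A.
Aggregating (R2): 2.5806% + 2.3188% + 14.6475% = 19.5469%.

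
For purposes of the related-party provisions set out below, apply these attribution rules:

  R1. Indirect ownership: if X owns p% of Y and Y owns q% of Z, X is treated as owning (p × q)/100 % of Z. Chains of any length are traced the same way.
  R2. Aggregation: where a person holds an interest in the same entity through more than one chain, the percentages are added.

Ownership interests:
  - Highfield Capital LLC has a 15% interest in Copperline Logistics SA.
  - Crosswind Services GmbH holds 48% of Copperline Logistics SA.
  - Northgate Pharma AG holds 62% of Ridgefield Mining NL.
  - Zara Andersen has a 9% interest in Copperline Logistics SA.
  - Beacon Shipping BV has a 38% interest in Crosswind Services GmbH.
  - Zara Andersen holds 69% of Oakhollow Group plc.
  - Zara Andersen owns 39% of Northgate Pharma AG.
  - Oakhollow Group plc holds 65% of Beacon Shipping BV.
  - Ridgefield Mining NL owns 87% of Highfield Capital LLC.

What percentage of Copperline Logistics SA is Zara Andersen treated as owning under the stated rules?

Chain via Northgate Pharma AG → Ridgefield Mining NL → Highfield Capital LLC (R1): 39% × 62% × 87% × 15% = 3.15549% of Copperline Logistics SA.
Chain via Oakhollow Group plc → Beacon Shipping BV → Crosswind Services GmbH (R1): 69% × 65% × 38% × 48% = 8.18064% of Copperline Logistics SA.
Direct interest in Copperline Logistics SA: 9%.
Aggregating (R2): 3.15549% + 8.18064% + 9% = 20.33613%.

20.33613%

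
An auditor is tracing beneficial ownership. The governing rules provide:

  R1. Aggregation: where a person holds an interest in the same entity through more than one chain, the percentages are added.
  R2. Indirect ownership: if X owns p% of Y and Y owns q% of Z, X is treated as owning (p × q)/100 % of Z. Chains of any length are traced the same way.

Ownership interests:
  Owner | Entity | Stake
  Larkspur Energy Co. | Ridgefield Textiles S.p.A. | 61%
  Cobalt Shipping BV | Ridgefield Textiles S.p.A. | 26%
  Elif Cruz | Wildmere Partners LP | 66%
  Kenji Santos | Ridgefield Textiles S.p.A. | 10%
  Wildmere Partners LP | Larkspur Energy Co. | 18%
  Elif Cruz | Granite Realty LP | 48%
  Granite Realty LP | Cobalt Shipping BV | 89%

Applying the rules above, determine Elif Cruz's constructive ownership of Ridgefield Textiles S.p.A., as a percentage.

Chain via Wildmere Partners LP → Larkspur Energy Co. (R2): 66% × 18% × 61% = 7.2468% of Ridgefield Textiles S.p.A.
Chain via Granite Realty LP → Cobalt Shipping BV (R2): 48% × 89% × 26% = 11.1072% of Ridgefield Textiles S.p.A.
Aggregating (R1): 7.2468% + 11.1072% = 18.354%.

18.354%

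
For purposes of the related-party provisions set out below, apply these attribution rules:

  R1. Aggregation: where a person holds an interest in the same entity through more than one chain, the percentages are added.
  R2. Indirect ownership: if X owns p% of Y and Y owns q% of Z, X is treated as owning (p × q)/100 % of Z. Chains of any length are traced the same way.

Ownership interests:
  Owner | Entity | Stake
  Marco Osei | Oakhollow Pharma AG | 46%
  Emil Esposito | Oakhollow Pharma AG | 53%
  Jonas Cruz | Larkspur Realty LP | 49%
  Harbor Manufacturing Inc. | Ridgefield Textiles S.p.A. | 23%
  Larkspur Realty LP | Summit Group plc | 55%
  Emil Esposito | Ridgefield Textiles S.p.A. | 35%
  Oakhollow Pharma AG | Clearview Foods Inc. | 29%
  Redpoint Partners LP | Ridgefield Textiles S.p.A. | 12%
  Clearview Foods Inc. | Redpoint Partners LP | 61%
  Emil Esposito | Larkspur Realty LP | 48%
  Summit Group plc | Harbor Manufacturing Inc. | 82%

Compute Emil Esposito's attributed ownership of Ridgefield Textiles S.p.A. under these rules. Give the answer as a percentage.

41.104124%

Chain via Oakhollow Pharma AG → Clearview Foods Inc. → Redpoint Partners LP (R2): 53% × 29% × 61% × 12% = 1.125084% of Ridgefield Textiles S.p.A.
Chain via Larkspur Realty LP → Summit Group plc → Harbor Manufacturing Inc. (R2): 48% × 55% × 82% × 23% = 4.97904% of Ridgefield Textiles S.p.A.
Direct interest in Ridgefield Textiles S.p.A: 35%.
Aggregating (R1): 1.125084% + 4.97904% + 35% = 41.104124%.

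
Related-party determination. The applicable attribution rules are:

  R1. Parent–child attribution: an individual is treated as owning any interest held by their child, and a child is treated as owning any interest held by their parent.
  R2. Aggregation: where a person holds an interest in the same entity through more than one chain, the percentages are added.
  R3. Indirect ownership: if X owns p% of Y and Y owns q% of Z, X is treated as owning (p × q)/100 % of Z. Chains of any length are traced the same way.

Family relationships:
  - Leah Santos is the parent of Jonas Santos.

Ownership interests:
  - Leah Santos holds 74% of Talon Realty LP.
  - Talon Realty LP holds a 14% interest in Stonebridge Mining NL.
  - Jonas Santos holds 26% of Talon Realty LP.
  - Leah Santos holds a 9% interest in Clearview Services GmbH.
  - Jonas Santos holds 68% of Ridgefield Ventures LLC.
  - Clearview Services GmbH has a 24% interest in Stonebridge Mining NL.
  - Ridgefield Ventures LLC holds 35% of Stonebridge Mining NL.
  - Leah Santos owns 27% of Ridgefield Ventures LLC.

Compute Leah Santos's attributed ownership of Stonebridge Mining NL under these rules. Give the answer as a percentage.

49.41%

By parent–child attribution (R1), Leah Santos is treated as also owning Jonas Santos's interest in Talon Realty LP, giving 74% + 26% = 100%.
By parent–child attribution (R1), Leah Santos is treated as also owning Jonas Santos's interest in Ridgefield Ventures LLC, giving 27% + 68% = 95%.
Chain via Clearview Services GmbH (R3): 9% × 24% = 2.16% of Stonebridge Mining NL.
Chain via Talon Realty LP (R3): 100% × 14% = 14% of Stonebridge Mining NL.
Chain via Ridgefield Ventures LLC (R3): 95% × 35% = 33.25% of Stonebridge Mining NL.
Aggregating (R2): 2.16% + 14% + 33.25% = 49.41%.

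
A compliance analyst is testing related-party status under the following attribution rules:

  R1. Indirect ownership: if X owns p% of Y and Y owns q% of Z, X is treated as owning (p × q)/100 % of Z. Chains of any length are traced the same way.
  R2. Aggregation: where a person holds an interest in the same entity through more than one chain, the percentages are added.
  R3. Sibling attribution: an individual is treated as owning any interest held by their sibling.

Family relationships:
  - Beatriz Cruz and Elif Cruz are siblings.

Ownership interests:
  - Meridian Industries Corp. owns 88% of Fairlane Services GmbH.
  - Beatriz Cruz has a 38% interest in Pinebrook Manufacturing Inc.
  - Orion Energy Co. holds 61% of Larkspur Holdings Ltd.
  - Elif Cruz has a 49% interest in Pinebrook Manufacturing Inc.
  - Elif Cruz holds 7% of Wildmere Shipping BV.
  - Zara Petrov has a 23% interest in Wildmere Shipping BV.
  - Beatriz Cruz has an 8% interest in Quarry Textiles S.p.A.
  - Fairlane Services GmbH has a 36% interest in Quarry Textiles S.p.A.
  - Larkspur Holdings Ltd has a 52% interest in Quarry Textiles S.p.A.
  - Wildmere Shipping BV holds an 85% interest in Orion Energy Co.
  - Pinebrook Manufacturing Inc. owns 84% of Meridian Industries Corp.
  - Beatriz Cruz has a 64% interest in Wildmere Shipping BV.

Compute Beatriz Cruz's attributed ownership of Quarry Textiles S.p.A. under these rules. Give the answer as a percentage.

50.294764%

By sibling attribution (R3), Beatriz Cruz is treated as also owning Elif Cruz's interest in Pinebrook Manufacturing Inc, giving 38% + 49% = 87%.
By sibling attribution (R3), Beatriz Cruz is treated as also owning Elif Cruz's interest in Wildmere Shipping BV, giving 64% + 7% = 71%.
Chain via Pinebrook Manufacturing Inc. → Meridian Industries Corp. → Fairlane Services GmbH (R1): 87% × 84% × 88% × 36% = 23.151744% of Quarry Textiles S.p.A.
Chain via Wildmere Shipping BV → Orion Energy Co. → Larkspur Holdings Ltd (R1): 71% × 85% × 61% × 52% = 19.14302% of Quarry Textiles S.p.A.
Direct interest in Quarry Textiles S.p.A: 8%.
Aggregating (R2): 23.151744% + 19.14302% + 8% = 50.294764%.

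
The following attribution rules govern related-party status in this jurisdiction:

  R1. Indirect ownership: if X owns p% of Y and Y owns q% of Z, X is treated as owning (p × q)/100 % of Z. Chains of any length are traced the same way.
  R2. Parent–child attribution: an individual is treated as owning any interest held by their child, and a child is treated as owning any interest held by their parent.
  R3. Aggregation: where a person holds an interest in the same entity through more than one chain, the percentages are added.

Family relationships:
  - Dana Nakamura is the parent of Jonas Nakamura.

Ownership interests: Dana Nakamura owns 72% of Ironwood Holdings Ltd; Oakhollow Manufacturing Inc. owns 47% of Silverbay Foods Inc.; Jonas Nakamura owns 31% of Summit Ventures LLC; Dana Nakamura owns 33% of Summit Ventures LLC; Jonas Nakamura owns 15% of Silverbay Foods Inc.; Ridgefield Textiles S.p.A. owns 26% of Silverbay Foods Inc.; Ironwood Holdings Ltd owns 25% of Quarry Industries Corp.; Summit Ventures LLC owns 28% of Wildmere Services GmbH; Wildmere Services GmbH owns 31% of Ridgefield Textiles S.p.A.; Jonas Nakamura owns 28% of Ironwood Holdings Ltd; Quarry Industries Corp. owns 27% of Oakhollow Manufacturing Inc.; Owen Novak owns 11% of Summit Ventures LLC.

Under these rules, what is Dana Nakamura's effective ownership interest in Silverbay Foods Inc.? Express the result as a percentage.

By parent–child attribution (R2), Dana Nakamura is treated as also owning Jonas Nakamura's interest in Summit Ventures LLC, giving 33% + 31% = 64%.
By parent–child attribution (R2), Dana Nakamura is treated as also owning Jonas Nakamura's interest in Ironwood Holdings Ltd, giving 72% + 28% = 100%.
By parent–child attribution (R2), Dana Nakamura is treated as owning Jonas Nakamura's 15% interest in Silverbay Foods Inc.
Chain via Summit Ventures LLC → Wildmere Services GmbH → Ridgefield Textiles S.p.A. (R1): 64% × 28% × 31% × 26% = 1.444352% of Silverbay Foods Inc.
Chain via Ironwood Holdings Ltd → Quarry Industries Corp. → Oakhollow Manufacturing Inc. (R1): 100% × 25% × 27% × 47% = 3.1725% of Silverbay Foods Inc.
Direct interest in Silverbay Foods Inc: 15%.
Aggregating (R3): 1.444352% + 3.1725% + 15% = 19.616852%.

19.616852%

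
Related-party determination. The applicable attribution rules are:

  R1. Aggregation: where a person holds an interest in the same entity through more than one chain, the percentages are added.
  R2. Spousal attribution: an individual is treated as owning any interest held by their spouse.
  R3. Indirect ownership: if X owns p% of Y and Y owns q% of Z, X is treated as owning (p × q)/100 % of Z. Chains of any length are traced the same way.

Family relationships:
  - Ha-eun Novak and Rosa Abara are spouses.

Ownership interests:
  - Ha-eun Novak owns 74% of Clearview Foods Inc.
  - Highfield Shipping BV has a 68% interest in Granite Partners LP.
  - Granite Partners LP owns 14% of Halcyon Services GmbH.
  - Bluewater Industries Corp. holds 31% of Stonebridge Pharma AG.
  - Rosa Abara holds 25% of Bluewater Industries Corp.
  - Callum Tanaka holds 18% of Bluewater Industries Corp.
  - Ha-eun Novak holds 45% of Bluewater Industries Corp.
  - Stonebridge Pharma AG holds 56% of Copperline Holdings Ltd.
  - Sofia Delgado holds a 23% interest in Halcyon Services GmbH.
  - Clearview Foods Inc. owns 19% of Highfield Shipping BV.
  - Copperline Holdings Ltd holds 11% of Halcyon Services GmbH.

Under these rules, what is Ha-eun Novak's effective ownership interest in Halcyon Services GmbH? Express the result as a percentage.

By spousal attribution (R2), Ha-eun Novak is treated as also owning Rosa Abara's interest in Bluewater Industries Corp, giving 45% + 25% = 70%.
Chain via Bluewater Industries Corp. → Stonebridge Pharma AG → Copperline Holdings Ltd (R3): 70% × 31% × 56% × 11% = 1.33672% of Halcyon Services GmbH.
Chain via Clearview Foods Inc. → Highfield Shipping BV → Granite Partners LP (R3): 74% × 19% × 68% × 14% = 1.338512% of Halcyon Services GmbH.
Aggregating (R1): 1.33672% + 1.338512% = 2.675232%.

2.675232%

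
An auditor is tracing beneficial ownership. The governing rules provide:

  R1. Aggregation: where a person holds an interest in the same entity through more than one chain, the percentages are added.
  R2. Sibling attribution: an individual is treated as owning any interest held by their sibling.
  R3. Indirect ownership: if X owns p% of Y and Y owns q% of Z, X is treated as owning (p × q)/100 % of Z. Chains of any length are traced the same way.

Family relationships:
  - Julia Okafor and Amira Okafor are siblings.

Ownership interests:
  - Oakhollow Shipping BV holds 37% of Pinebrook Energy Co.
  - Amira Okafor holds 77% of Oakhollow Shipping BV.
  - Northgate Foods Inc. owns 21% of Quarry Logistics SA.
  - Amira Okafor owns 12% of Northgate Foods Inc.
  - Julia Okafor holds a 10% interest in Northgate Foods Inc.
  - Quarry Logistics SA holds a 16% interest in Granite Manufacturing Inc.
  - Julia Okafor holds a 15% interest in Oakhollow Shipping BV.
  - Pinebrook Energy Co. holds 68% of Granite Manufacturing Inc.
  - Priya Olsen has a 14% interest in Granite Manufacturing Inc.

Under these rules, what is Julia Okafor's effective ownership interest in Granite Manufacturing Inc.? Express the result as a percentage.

23.8864%

By sibling attribution (R2), Julia Okafor is treated as also owning Amira Okafor's interest in Oakhollow Shipping BV, giving 15% + 77% = 92%.
By sibling attribution (R2), Julia Okafor is treated as also owning Amira Okafor's interest in Northgate Foods Inc, giving 10% + 12% = 22%.
Chain via Oakhollow Shipping BV → Pinebrook Energy Co. (R3): 92% × 37% × 68% = 23.1472% of Granite Manufacturing Inc.
Chain via Northgate Foods Inc. → Quarry Logistics SA (R3): 22% × 21% × 16% = 0.7392% of Granite Manufacturing Inc.
Aggregating (R1): 23.1472% + 0.7392% = 23.8864%.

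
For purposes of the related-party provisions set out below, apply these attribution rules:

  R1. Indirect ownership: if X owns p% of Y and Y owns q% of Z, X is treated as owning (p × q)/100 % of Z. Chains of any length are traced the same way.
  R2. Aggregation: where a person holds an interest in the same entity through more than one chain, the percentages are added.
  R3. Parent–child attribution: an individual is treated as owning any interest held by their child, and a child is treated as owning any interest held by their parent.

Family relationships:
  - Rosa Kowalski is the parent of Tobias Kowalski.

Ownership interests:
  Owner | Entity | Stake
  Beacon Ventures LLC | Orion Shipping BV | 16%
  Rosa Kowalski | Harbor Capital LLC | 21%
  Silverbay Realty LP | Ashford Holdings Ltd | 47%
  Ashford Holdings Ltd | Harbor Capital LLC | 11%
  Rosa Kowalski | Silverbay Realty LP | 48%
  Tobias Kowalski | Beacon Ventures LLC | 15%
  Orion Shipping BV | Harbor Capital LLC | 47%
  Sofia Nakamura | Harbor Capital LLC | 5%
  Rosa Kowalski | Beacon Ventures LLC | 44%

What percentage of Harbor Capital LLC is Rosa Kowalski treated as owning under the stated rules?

27.9184%

By parent–child attribution (R3), Rosa Kowalski is treated as also owning Tobias Kowalski's interest in Beacon Ventures LLC, giving 44% + 15% = 59%.
Chain via Beacon Ventures LLC → Orion Shipping BV (R1): 59% × 16% × 47% = 4.4368% of Harbor Capital LLC.
Chain via Silverbay Realty LP → Ashford Holdings Ltd (R1): 48% × 47% × 11% = 2.4816% of Harbor Capital LLC.
Direct interest in Harbor Capital LLC: 21%.
Aggregating (R2): 4.4368% + 2.4816% + 21% = 27.9184%.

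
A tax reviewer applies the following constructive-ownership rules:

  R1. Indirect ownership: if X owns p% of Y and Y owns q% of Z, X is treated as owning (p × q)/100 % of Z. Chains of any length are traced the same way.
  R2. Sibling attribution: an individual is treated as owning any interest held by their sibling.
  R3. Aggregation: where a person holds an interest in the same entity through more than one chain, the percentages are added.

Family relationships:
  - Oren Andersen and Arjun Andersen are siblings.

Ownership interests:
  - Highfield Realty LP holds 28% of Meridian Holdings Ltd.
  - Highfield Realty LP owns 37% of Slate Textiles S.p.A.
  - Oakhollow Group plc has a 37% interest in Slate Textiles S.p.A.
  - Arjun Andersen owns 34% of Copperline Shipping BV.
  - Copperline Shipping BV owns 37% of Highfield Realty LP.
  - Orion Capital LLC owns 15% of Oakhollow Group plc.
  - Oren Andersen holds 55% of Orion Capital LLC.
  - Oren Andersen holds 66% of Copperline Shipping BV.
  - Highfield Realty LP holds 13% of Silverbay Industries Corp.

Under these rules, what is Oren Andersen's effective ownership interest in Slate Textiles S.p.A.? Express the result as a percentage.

By sibling attribution (R2), Oren Andersen is treated as also owning Arjun Andersen's interest in Copperline Shipping BV, giving 66% + 34% = 100%.
Chain via Orion Capital LLC → Oakhollow Group plc (R1): 55% × 15% × 37% = 3.0525% of Slate Textiles S.p.A.
Chain via Copperline Shipping BV → Highfield Realty LP (R1): 100% × 37% × 37% = 13.69% of Slate Textiles S.p.A.
Aggregating (R3): 3.0525% + 13.69% = 16.7425%.

16.7425%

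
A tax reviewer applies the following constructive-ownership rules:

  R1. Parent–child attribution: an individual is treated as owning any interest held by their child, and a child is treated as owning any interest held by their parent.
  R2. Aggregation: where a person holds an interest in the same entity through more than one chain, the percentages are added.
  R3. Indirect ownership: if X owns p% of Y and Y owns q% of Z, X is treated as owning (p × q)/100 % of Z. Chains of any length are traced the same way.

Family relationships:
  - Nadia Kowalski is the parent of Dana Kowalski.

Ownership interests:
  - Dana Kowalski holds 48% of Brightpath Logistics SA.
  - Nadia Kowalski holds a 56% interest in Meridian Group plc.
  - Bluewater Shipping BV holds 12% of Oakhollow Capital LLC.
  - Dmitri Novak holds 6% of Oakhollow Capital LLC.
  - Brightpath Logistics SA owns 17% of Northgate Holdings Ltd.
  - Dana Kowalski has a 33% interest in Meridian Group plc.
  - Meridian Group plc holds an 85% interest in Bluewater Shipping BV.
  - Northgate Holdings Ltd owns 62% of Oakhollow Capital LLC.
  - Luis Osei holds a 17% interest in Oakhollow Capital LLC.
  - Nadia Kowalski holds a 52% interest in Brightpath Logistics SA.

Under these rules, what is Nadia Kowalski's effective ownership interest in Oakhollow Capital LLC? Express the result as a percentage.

19.618%

By parent–child attribution (R1), Nadia Kowalski is treated as also owning Dana Kowalski's interest in Meridian Group plc, giving 56% + 33% = 89%.
By parent–child attribution (R1), Nadia Kowalski is treated as also owning Dana Kowalski's interest in Brightpath Logistics SA, giving 52% + 48% = 100%.
Chain via Meridian Group plc → Bluewater Shipping BV (R3): 89% × 85% × 12% = 9.078% of Oakhollow Capital LLC.
Chain via Brightpath Logistics SA → Northgate Holdings Ltd (R3): 100% × 17% × 62% = 10.54% of Oakhollow Capital LLC.
Aggregating (R2): 9.078% + 10.54% = 19.618%.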